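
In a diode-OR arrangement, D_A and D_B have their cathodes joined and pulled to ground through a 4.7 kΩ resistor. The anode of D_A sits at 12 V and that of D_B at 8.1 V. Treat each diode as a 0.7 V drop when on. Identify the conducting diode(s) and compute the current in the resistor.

Only D_A conducts; I_R ≈ 2.4 mA

Assume both conduct. Then node N would need to be at both 12−0.7 = 11.3 V and 8.1−0.7 = 7.4 V, which is impossible.
Assume only D_A conducts: V_N = 12 − 0.7 = 11.3 V, so I_R = 11.3/4.7 = 2.4 mA.
Check D_B: its anode-to-cathode voltage is 8.1 − 11.3 = -3.2 V < 0.7 V, so it is off. The assumption is consistent.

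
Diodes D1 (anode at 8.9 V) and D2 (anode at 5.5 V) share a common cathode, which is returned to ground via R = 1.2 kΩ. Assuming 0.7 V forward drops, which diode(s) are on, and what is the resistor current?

Assume both conduct. Then node N would need to be at both 8.9−0.7 = 8.2 V and 5.5−0.7 = 4.8 V, which is impossible.
Assume only D1 conducts: V_N = 8.9 − 0.7 = 8.2 V, so I_R = 8.2/1.2 = 6.83 mA.
Check D2: its anode-to-cathode voltage is 5.5 − 8.2 = -2.7 V < 0.7 V, so it is off. The assumption is consistent.

Only D1 conducts; I_R ≈ 6.8 mA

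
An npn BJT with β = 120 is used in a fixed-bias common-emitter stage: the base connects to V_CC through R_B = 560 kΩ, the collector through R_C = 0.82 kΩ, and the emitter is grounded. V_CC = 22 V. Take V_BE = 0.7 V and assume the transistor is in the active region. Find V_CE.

Base loop: V_CC = I_B·R_B + V_BE, so I_B = (22 − 0.7)/560 kΩ = 0.038 mA.
In the active region I_C = β·I_B = 120 × 0.038 = 4.56 mA.
Collector loop: V_CE = V_CC − I_C·R_C = 22 − 4.56×0.82 = 18.3 V.
Since V_CE = 18.3 V > V_CE(sat) ≈ 0.2 V, the transistor is in the active region as assumed.

V_CE ≈ 18 V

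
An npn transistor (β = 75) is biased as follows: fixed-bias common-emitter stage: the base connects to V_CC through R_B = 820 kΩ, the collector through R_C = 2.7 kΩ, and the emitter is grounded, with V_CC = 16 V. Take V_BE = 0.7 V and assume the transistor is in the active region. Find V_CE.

V_CE ≈ 12 V

Base loop: V_CC = I_B·R_B + V_BE, so I_B = (16 − 0.7)/820 kΩ = 0.0187 mA.
In the active region I_C = β·I_B = 75 × 0.0187 = 1.4 mA.
Collector loop: V_CE = V_CC − I_C·R_C = 16 − 1.4×2.7 = 12.2 V.
Since V_CE = 12.2 V > V_CE(sat) ≈ 0.2 V, the transistor is in the active region as assumed.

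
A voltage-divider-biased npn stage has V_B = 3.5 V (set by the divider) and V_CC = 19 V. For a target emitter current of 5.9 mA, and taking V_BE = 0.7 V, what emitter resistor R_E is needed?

V_E = V_B − V_BE = 3.5 − 0.7 = 2.8 V.
R_E = V_E / I_E = 2.8 / 5.9 = 0.475 kΩ.

R_E ≈ 0.47 kΩ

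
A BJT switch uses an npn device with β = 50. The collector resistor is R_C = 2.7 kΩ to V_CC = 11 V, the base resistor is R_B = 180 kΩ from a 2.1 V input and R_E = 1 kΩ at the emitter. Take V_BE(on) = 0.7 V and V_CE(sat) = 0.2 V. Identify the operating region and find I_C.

Assume active. Base-emitter loop: I_B = (V_BB − V_BE)/(R_B + (β+1)R_E) = (2.1 − 0.7)/(180 + 51×1) = 0.00606 mA.
I_C = β·I_B = 50×0.00606 = 0.303 mA.
V_CE = V_CC − I_C·R_C − I_E·R_E = 11 − 0.303×2.7 − 0.309×1 = 9.87 V > V_CE(sat), so the active-region assumption holds.

active; I_C ≈ 0.3 mA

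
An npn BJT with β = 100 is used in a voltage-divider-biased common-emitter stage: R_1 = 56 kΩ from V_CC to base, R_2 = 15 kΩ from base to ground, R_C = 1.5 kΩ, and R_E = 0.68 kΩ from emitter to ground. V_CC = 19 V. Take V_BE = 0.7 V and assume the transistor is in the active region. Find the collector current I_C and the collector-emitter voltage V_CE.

I_C ≈ 4.1 mA, V_CE ≈ 10 V

Thevenize the base divider: V_Th = V_CC·R_2/(R_1+R_2) = 19×15/71 = 4.01 V, R_Th = R_1‖R_2 = 11.8 kΩ.
Base-emitter loop: V_Th = I_B·R_Th + V_BE + (β+1)I_B·R_E, so I_B = (4.01 − 0.7) / (11.8 + 101×0.68) = 0.0412 mA.
I_C = β·I_B = 100×0.0412 = 4.12 mA, and I_E = (β+1)I_B = 4.16 mA.
V_CE = V_CC − I_C·R_C − I_E·R_E = 19 − 4.12×1.5 − 4.16×0.68 = 10 V.
V_CE = 10 V > 0.2 V confirms active-region operation.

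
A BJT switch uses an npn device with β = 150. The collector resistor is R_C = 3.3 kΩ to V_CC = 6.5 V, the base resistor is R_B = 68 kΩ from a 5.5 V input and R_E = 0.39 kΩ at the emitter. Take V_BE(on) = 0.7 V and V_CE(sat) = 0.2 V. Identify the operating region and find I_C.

saturation; I_C ≈ 1.7 mA

Assume active: I_B = (5.5 − 0.7)/(68 + 151×0.39) = 0.0378 mA, I_C = β·I_B = 5.67 mA.
Then V_CE = 6.5 − 5.67×3.3 − 5.71×0.39 = -14.5 V < 0.2 V — the active assumption fails.
Re-solve with V_CE = 0.2 V. KCL at the emitter: V_E/R_E = (V_BB−0.7−V_E)/R_B + (V_CC−0.2−V_E)/R_C, giving V_E = 0.687 V.
I_C = (V_CC − 0.2 − V_E)/R_C = (6.3 − 0.687)/3.3 = 1.7 mA.
Check: I_B = (4.8 − 0.687)/68 = 0.0605 mA, and β·I_B = 9.07 mA > I_C, confirming saturation.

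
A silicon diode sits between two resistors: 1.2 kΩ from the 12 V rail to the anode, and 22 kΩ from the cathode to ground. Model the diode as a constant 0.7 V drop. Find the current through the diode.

The two resistors are in series with the diode, so KVL gives 12 = I·1.2 + 0.7 + I·22.
I = (12 − 0.7) / (1.2 + 22) kΩ = 11.3 / 23.2 = 0.487 mA.

I ≈ 0.49 mA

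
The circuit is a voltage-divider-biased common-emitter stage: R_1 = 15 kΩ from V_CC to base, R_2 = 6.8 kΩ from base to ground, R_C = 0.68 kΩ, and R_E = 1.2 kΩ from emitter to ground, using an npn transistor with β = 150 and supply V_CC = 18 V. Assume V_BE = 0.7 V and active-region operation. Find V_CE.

V_CE ≈ 11 V

Thevenize the base divider: V_Th = V_CC·R_2/(R_1+R_2) = 18×6.8/21.8 = 5.61 V, R_Th = R_1‖R_2 = 4.68 kΩ.
Base-emitter loop: V_Th = I_B·R_Th + V_BE + (β+1)I_B·R_E, so I_B = (5.61 − 0.7) / (4.68 + 151×1.2) = 0.0264 mA.
I_C = β·I_B = 150×0.0264 = 3.97 mA, and I_E = (β+1)I_B = 3.99 mA.
V_CE = V_CC − I_C·R_C − I_E·R_E = 18 − 3.97×0.68 − 3.99×1.2 = 10.5 V.
V_CE = 10.5 V > 0.2 V confirms active-region operation.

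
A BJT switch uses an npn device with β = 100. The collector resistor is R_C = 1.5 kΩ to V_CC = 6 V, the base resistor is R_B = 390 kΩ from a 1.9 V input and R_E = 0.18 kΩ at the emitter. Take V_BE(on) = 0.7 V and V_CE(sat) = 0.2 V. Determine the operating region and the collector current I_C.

Assume active. Base-emitter loop: I_B = (V_BB − V_BE)/(R_B + (β+1)R_E) = (1.9 − 0.7)/(390 + 101×0.18) = 0.00294 mA.
I_C = β·I_B = 100×0.00294 = 0.294 mA.
V_CE = V_CC − I_C·R_C − I_E·R_E = 6 − 0.294×1.5 − 0.297×0.18 = 5.51 V > V_CE(sat), so the active-region assumption holds.

active; I_C ≈ 0.29 mA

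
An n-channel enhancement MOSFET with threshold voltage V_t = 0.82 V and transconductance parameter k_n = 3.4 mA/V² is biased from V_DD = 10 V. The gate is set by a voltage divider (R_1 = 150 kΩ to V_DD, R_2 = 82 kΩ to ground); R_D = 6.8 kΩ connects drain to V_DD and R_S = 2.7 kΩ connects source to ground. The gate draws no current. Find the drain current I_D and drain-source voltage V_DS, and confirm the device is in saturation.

I_D ≈ 0.76 mA, V_DS ≈ 2.8 V

V_G = V_DD·R_2/(R_1+R_2) = 10×82/232 = 3.53 V.
Assume saturation: I_D = (k_n/2)(V_GS − V_t)² with V_GS = V_G − I_D·R_S = 3.53 − 2.7·I_D.
Substituting gives 12.4·I_D² − 25.9·I_D + 12.5 = 0, with roots I_D = 0.758 or 1.33 mA.
The root I_D = 1.33 mA gives V_GS = -0.0656 V ≤ V_t, so take I_D = 0.758 mA.
Then V_GS = 1.49 V and V_DS = V_DD − I_D(R_D+R_S) = 10 − 0.758×9.5 = 2.8 V.
Saturation requires V_DS ≥ V_GS − V_t = 0.668 V; 2.8 ≥ 0.668 ✓.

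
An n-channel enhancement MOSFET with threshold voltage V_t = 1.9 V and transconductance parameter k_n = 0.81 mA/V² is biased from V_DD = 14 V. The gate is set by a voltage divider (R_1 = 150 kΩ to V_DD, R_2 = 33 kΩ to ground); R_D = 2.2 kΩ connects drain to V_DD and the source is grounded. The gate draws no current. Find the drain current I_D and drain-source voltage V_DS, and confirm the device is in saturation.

V_G = V_DD·R_2/(R_1+R_2) = 14×33/183 = 2.52 V. With the source grounded, V_GS = V_G = 2.52 V.
Assume saturation: I_D = (k_n/2)(V_GS − V_t)² = (0.81/2)×(2.52 − 1.9)² = 0.405×0.625² = 0.158 mA.
V_DS = V_DD − I_D·R_D = 14 − 0.158×2.2 = 13.7 V.
Saturation requires V_DS ≥ V_GS − V_t = 0.625 V; 13.7 ≥ 0.625 ✓.

I_D ≈ 0.16 mA, V_DS ≈ 14 V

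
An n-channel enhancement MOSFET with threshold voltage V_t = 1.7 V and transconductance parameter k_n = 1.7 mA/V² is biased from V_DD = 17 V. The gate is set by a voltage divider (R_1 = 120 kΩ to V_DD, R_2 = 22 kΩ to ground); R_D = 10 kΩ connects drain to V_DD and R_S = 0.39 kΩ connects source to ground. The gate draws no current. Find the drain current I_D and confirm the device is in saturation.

V_G = V_DD·R_2/(R_1+R_2) = 17×22/142 = 2.63 V.
Assume saturation: I_D = (k_n/2)(V_GS − V_t)² with V_GS = V_G − I_D·R_S = 2.63 − 0.39·I_D.
Substituting gives 0.129·I_D² − 1.62·I_D + 0.741 = 0, with roots I_D = 0.476 or 12 mA.
The root I_D = 12 mA gives V_GS = -2.06 V ≤ V_t, so take I_D = 0.476 mA.
Then V_GS = 2.45 V and V_DS = V_DD − I_D(R_D+R_S) = 17 − 0.476×10.4 = 12.1 V.
Saturation requires V_DS ≥ V_GS − V_t = 0.748 V; 12.1 ≥ 0.748 ✓.

I_D ≈ 0.48 mA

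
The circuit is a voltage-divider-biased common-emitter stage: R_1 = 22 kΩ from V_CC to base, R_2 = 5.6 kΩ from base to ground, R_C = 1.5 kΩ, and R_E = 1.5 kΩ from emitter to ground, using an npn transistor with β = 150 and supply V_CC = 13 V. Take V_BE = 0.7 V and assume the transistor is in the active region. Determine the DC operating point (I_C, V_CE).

Thevenize the base divider: V_Th = V_CC·R_2/(R_1+R_2) = 13×5.6/27.6 = 2.64 V, R_Th = R_1‖R_2 = 4.46 kΩ.
Base-emitter loop: V_Th = I_B·R_Th + V_BE + (β+1)I_B·R_E, so I_B = (2.64 − 0.7) / (4.46 + 151×1.5) = 0.00839 mA.
I_C = β·I_B = 150×0.00839 = 1.26 mA, and I_E = (β+1)I_B = 1.27 mA.
V_CE = V_CC − I_C·R_C − I_E·R_E = 13 − 1.26×1.5 − 1.27×1.5 = 9.21 V.
V_CE = 9.21 V > 0.2 V confirms active-region operation.

I_C ≈ 1.3 mA, V_CE ≈ 9.2 V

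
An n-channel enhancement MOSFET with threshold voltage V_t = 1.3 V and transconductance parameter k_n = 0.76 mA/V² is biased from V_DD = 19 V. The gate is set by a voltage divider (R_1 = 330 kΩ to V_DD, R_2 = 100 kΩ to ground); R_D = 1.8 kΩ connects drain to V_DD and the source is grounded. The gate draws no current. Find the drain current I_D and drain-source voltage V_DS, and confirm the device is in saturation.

I_D ≈ 3.7 mA, V_DS ≈ 12 V

V_G = V_DD·R_2/(R_1+R_2) = 19×100/430 = 4.42 V. With the source grounded, V_GS = V_G = 4.42 V.
Assume saturation: I_D = (k_n/2)(V_GS − V_t)² = (0.76/2)×(4.42 − 1.3)² = 0.38×3.12² = 3.7 mA.
V_DS = V_DD − I_D·R_D = 19 − 3.7×1.8 = 12.3 V.
Saturation requires V_DS ≥ V_GS − V_t = 3.12 V; 12.3 ≥ 3.12 ✓.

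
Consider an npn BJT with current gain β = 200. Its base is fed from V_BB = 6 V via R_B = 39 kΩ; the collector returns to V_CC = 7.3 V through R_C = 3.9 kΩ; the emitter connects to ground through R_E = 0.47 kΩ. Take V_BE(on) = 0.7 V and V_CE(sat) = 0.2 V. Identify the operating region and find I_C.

saturation; I_C ≈ 1.6 mA

Assume active: I_B = (6 − 0.7)/(39 + 201×0.47) = 0.0397 mA, I_C = β·I_B = 7.94 mA.
Then V_CE = 7.3 − 7.94×3.9 − 7.98×0.47 = -27.4 V < 0.2 V — the active assumption fails.
Re-solve with V_CE = 0.2 V. KCL at the emitter: V_E/R_E = (V_BB−0.7−V_E)/R_B + (V_CC−0.2−V_E)/R_C, giving V_E = 0.812 V.
I_C = (V_CC − 0.2 − V_E)/R_C = (7.1 − 0.812)/3.9 = 1.61 mA.
Check: I_B = (5.3 − 0.812)/39 = 0.115 mA, and β·I_B = 23 mA > I_C, confirming saturation.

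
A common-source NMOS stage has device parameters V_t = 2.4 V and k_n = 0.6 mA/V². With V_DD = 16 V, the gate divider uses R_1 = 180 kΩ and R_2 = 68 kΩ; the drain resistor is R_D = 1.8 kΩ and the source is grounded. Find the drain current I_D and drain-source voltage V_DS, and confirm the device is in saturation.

V_G = V_DD·R_2/(R_1+R_2) = 16×68/248 = 4.39 V. With the source grounded, V_GS = V_G = 4.39 V.
Assume saturation: I_D = (k_n/2)(V_GS − V_t)² = (0.6/2)×(4.39 − 2.4)² = 0.3×1.99² = 1.18 mA.
V_DS = V_DD − I_D·R_D = 16 − 1.18×1.8 = 13.9 V.
Saturation requires V_DS ≥ V_GS − V_t = 1.99 V; 13.9 ≥ 1.99 ✓.

I_D ≈ 1.2 mA, V_DS ≈ 14 V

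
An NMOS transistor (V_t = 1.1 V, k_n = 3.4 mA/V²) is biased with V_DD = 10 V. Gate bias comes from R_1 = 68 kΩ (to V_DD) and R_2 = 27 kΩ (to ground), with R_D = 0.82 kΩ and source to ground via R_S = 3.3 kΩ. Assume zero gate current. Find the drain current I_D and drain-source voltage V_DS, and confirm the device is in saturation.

I_D ≈ 0.38 mA, V_DS ≈ 8.4 V

V_G = V_DD·R_2/(R_1+R_2) = 10×27/95 = 2.84 V.
Assume saturation: I_D = (k_n/2)(V_GS − V_t)² with V_GS = V_G − I_D·R_S = 2.84 − 3.3·I_D.
Substituting gives 18.5·I_D² − 20.5·I_D + 5.16 = 0, with roots I_D = 0.384 or 0.726 mA.
The root I_D = 0.726 mA gives V_GS = 0.447 V ≤ V_t, so take I_D = 0.384 mA.
Then V_GS = 1.58 V and V_DS = V_DD − I_D(R_D+R_S) = 10 − 0.384×4.12 = 8.42 V.
Saturation requires V_DS ≥ V_GS − V_t = 0.475 V; 8.42 ≥ 0.475 ✓.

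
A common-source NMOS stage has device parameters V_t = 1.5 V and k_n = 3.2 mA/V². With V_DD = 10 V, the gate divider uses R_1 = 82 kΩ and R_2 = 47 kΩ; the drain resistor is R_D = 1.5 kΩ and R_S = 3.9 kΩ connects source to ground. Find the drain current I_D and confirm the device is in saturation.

I_D ≈ 0.42 mA

V_G = V_DD·R_2/(R_1+R_2) = 10×47/129 = 3.64 V.
Assume saturation: I_D = (k_n/2)(V_GS − V_t)² with V_GS = V_G − I_D·R_S = 3.64 − 3.9·I_D.
Substituting gives 24.3·I_D² − 27.7·I_D + 7.35 = 0, with roots I_D = 0.418 or 0.722 mA.
The root I_D = 0.722 mA gives V_GS = 0.828 V ≤ V_t, so take I_D = 0.418 mA.
Then V_GS = 2.01 V and V_DS = V_DD − I_D(R_D+R_S) = 10 − 0.418×5.4 = 7.74 V.
Saturation requires V_DS ≥ V_GS − V_t = 0.511 V; 7.74 ≥ 0.511 ✓.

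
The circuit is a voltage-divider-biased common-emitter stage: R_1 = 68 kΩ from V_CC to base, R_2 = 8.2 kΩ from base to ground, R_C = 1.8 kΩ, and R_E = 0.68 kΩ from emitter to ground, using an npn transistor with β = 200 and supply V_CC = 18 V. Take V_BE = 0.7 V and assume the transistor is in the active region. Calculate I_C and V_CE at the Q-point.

I_C ≈ 1.7 mA, V_CE ≈ 14 V

Thevenize the base divider: V_Th = V_CC·R_2/(R_1+R_2) = 18×8.2/76.2 = 1.94 V, R_Th = R_1‖R_2 = 7.32 kΩ.
Base-emitter loop: V_Th = I_B·R_Th + V_BE + (β+1)I_B·R_E, so I_B = (1.94 − 0.7) / (7.32 + 201×0.68) = 0.00859 mA.
I_C = β·I_B = 200×0.00859 = 1.72 mA, and I_E = (β+1)I_B = 1.73 mA.
V_CE = V_CC − I_C·R_C − I_E·R_E = 18 − 1.72×1.8 − 1.73×0.68 = 13.7 V.
V_CE = 13.7 V > 0.2 V confirms active-region operation.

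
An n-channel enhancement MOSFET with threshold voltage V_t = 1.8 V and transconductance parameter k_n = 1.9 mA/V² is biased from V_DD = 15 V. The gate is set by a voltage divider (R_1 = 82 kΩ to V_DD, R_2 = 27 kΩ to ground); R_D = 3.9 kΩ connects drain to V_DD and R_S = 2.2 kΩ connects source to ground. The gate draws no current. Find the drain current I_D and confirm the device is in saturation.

V_G = V_DD·R_2/(R_1+R_2) = 15×27/109 = 3.72 V.
Assume saturation: I_D = (k_n/2)(V_GS − V_t)² with V_GS = V_G − I_D·R_S = 3.72 − 2.2·I_D.
Substituting gives 4.6·I_D² − 9.01·I_D + 3.49 = 0, with roots I_D = 0.531 or 1.43 mA.
The root I_D = 1.43 mA gives V_GS = 0.574 V ≤ V_t, so take I_D = 0.531 mA.
Then V_GS = 2.55 V and V_DS = V_DD − I_D(R_D+R_S) = 15 − 0.531×6.1 = 11.8 V.
Saturation requires V_DS ≥ V_GS − V_t = 0.748 V; 11.8 ≥ 0.748 ✓.

I_D ≈ 0.53 mA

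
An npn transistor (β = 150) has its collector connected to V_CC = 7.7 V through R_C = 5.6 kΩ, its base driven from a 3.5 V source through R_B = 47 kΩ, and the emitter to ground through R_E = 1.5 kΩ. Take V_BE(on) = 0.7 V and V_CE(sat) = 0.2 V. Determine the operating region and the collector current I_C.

saturation; I_C ≈ 1.1 mA

Assume active: I_B = (3.5 − 0.7)/(47 + 151×1.5) = 0.0102 mA, I_C = β·I_B = 1.54 mA.
Then V_CE = 7.7 − 1.54×5.6 − 1.55×1.5 = -3.22 V < 0.2 V — the active assumption fails.
Re-solve with V_CE = 0.2 V. KCL at the emitter: V_E/R_E = (V_BB−0.7−V_E)/R_B + (V_CC−0.2−V_E)/R_C, giving V_E = 1.61 V.
I_C = (V_CC − 0.2 − V_E)/R_C = (7.5 − 1.61)/5.6 = 1.05 mA.
Check: I_B = (2.8 − 1.61)/47 = 0.0252 mA, and β·I_B = 3.78 mA > I_C, confirming saturation.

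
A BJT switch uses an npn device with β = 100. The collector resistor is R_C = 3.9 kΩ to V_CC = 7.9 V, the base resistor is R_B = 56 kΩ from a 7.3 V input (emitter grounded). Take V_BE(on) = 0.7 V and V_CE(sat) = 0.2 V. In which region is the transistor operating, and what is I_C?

saturation; I_C ≈ 2 mA

Assume active: I_B = (7.3 − 0.7)/56 = 0.118 mA, giving I_C = β·I_B = 11.8 mA.
But then V_CE = 7.9 − 11.8×3.9 = -38.1 V < V_CE(sat) = 0.2 V — impossible in the active region.
So the transistor is saturated. With V_CE = 0.2 V, I_C = (V_CC − 0.2)/R_C = 7.7/3.9 = 1.97 mA.
Check: β·I_B = 11.8 mA > I_C = 1.97 mA, confirming saturation.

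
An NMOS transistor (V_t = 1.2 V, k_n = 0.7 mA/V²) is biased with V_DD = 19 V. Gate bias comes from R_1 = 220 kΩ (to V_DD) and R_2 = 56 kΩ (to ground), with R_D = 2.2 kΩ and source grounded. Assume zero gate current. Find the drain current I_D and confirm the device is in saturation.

I_D ≈ 2.5 mA

V_G = V_DD·R_2/(R_1+R_2) = 19×56/276 = 3.86 V. With the source grounded, V_GS = V_G = 3.86 V.
Assume saturation: I_D = (k_n/2)(V_GS − V_t)² = (0.7/2)×(3.86 − 1.2)² = 0.35×2.66² = 2.47 mA.
V_DS = V_DD − I_D·R_D = 19 − 2.47×2.2 = 13.6 V.
Saturation requires V_DS ≥ V_GS − V_t = 2.66 V; 13.6 ≥ 2.66 ✓.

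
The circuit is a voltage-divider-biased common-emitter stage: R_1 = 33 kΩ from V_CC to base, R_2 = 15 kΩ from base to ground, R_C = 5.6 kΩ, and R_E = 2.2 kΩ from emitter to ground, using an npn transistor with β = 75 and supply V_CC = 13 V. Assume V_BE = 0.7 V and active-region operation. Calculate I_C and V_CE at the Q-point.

Thevenize the base divider: V_Th = V_CC·R_2/(R_1+R_2) = 13×15/48 = 4.06 V, R_Th = R_1‖R_2 = 10.3 kΩ.
Base-emitter loop: V_Th = I_B·R_Th + V_BE + (β+1)I_B·R_E, so I_B = (4.06 − 0.7) / (10.3 + 76×2.2) = 0.0189 mA.
I_C = β·I_B = 75×0.0189 = 1.42 mA, and I_E = (β+1)I_B = 1.44 mA.
V_CE = V_CC − I_C·R_C − I_E·R_E = 13 − 1.42×5.6 − 1.44×2.2 = 1.88 V.
V_CE = 1.88 V > 0.2 V confirms active-region operation.

I_C ≈ 1.4 mA, V_CE ≈ 1.9 V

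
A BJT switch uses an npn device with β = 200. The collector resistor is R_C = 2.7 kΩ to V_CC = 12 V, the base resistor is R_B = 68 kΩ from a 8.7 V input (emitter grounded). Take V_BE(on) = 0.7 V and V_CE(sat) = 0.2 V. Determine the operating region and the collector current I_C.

saturation; I_C ≈ 4.4 mA

Assume active: I_B = (8.7 − 0.7)/68 = 0.118 mA, giving I_C = β·I_B = 23.5 mA.
But then V_CE = 12 − 23.5×2.7 = -51.5 V < V_CE(sat) = 0.2 V — impossible in the active region.
So the transistor is saturated. With V_CE = 0.2 V, I_C = (V_CC − 0.2)/R_C = 11.8/2.7 = 4.37 mA.
Check: β·I_B = 23.5 mA > I_C = 4.37 mA, confirming saturation.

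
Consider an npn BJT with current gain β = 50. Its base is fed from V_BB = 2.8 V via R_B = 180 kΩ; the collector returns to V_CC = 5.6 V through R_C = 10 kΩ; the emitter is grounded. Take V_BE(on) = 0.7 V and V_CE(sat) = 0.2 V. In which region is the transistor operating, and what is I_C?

saturation; I_C ≈ 0.54 mA

Assume active: I_B = (2.8 − 0.7)/180 = 0.0117 mA, giving I_C = β·I_B = 0.583 mA.
But then V_CE = 5.6 − 0.583×10 = -0.233 V < V_CE(sat) = 0.2 V — impossible in the active region.
So the transistor is saturated. With V_CE = 0.2 V, I_C = (V_CC − 0.2)/R_C = 5.4/10 = 0.54 mA.
Check: β·I_B = 0.583 mA > I_C = 0.54 mA, confirming saturation.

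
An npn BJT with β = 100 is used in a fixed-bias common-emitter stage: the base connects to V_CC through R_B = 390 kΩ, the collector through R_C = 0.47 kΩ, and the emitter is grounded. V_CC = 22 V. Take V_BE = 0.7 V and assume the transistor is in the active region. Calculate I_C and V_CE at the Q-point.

I_C ≈ 5.5 mA, V_CE ≈ 19 V

Base loop: V_CC = I_B·R_B + V_BE, so I_B = (22 − 0.7)/390 kΩ = 0.0546 mA.
In the active region I_C = β·I_B = 100 × 0.0546 = 5.46 mA.
Collector loop: V_CE = V_CC − I_C·R_C = 22 − 5.46×0.47 = 19.4 V.
Since V_CE = 19.4 V > V_CE(sat) ≈ 0.2 V, the transistor is in the active region as assumed.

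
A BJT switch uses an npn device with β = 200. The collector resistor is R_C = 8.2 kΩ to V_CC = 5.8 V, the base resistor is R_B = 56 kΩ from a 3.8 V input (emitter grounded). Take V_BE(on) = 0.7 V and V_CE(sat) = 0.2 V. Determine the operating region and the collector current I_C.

Assume active: I_B = (3.8 − 0.7)/56 = 0.0554 mA, giving I_C = β·I_B = 11.1 mA.
But then V_CE = 5.8 − 11.1×8.2 = -85 V < V_CE(sat) = 0.2 V — impossible in the active region.
So the transistor is saturated. With V_CE = 0.2 V, I_C = (V_CC − 0.2)/R_C = 5.6/8.2 = 0.683 mA.
Check: β·I_B = 11.1 mA > I_C = 0.683 mA, confirming saturation.

saturation; I_C ≈ 0.68 mA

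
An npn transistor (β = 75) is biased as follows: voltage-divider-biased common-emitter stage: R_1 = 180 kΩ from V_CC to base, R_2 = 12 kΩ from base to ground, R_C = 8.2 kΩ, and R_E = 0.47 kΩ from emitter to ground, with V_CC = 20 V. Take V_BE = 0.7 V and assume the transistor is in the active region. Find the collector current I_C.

I_C ≈ 0.88 mA

Thevenize the base divider: V_Th = V_CC·R_2/(R_1+R_2) = 20×12/192 = 1.25 V, R_Th = R_1‖R_2 = 11.2 kΩ.
Base-emitter loop: V_Th = I_B·R_Th + V_BE + (β+1)I_B·R_E, so I_B = (1.25 − 0.7) / (11.2 + 76×0.47) = 0.0117 mA.
I_C = β·I_B = 75×0.0117 = 0.878 mA, and I_E = (β+1)I_B = 0.89 mA.
V_CE = V_CC − I_C·R_C − I_E·R_E = 20 − 0.878×8.2 − 0.89×0.47 = 12.4 V.
V_CE = 12.4 V > 0.2 V confirms active-region operation.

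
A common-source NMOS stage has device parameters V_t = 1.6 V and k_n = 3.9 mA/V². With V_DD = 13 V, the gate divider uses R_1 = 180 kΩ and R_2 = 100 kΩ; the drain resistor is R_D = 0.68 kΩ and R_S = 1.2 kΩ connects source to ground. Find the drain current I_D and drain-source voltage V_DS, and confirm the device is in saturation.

I_D ≈ 1.7 mA, V_DS ≈ 9.7 V

V_G = V_DD·R_2/(R_1+R_2) = 13×100/280 = 4.64 V.
Assume saturation: I_D = (k_n/2)(V_GS − V_t)² with V_GS = V_G − I_D·R_S = 4.64 − 1.2·I_D.
Substituting gives 2.81·I_D² − 15.2·I_D + 18.1 = 0, with roots I_D = 1.75 or 3.68 mA.
The root I_D = 3.68 mA gives V_GS = 0.226 V ≤ V_t, so take I_D = 1.75 mA.
Then V_GS = 2.55 V and V_DS = V_DD − I_D(R_D+R_S) = 13 − 1.75×1.88 = 9.72 V.
Saturation requires V_DS ≥ V_GS − V_t = 0.947 V; 9.72 ≥ 0.947 ✓.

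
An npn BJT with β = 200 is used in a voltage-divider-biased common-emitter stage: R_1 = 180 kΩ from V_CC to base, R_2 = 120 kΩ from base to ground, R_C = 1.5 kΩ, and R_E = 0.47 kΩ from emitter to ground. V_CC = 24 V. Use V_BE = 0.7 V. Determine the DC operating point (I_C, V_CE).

Thevenize the base divider: V_Th = V_CC·R_2/(R_1+R_2) = 24×120/300 = 9.6 V, R_Th = R_1‖R_2 = 72 kΩ.
Base-emitter loop: V_Th = I_B·R_Th + V_BE + (β+1)I_B·R_E, so I_B = (9.6 − 0.7) / (72 + 201×0.47) = 0.0535 mA.
I_C = β·I_B = 200×0.0535 = 10.7 mA, and I_E = (β+1)I_B = 10.7 mA.
V_CE = V_CC − I_C·R_C − I_E·R_E = 24 − 10.7×1.5 − 10.7×0.47 = 2.91 V.
V_CE = 2.91 V > 0.2 V confirms active-region operation.

I_C ≈ 11 mA, V_CE ≈ 2.9 V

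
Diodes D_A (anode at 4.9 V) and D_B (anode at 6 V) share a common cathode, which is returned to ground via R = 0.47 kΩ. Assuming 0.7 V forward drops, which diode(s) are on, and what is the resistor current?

Only D_B conducts; I_R ≈ 11 mA

Assume both conduct. Then node N would need to be at both 4.9−0.7 = 4.2 V and 6−0.7 = 5.3 V, which is impossible.
Assume only D_B conducts: V_N = 6 − 0.7 = 5.3 V, so I_R = 5.3/0.47 = 11.3 mA.
Check D_A: its anode-to-cathode voltage is 4.9 − 5.3 = -0.4 V < 0.7 V, so it is off. The assumption is consistent.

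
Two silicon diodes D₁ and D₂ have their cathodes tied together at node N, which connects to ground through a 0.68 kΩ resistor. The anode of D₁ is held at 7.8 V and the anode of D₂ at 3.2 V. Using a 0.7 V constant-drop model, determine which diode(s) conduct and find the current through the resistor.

Assume both conduct. Then node N would need to be at both 7.8−0.7 = 7.1 V and 3.2−0.7 = 2.5 V, which is impossible.
Assume only D₁ conducts: V_N = 7.8 − 0.7 = 7.1 V, so I_R = 7.1/0.68 = 10.4 mA.
Check D₂: its anode-to-cathode voltage is 3.2 − 7.1 = -3.9 V < 0.7 V, so it is off. The assumption is consistent.

Only D₁ conducts; I_R ≈ 10 mA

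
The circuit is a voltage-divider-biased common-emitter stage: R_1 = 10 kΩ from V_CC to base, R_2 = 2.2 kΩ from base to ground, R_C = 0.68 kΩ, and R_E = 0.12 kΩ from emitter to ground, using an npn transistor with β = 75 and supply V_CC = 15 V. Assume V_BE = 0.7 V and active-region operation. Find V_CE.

V_CE ≈ 4 V

Thevenize the base divider: V_Th = V_CC·R_2/(R_1+R_2) = 15×2.2/12.2 = 2.7 V, R_Th = R_1‖R_2 = 1.8 kΩ.
Base-emitter loop: V_Th = I_B·R_Th + V_BE + (β+1)I_B·R_E, so I_B = (2.7 − 0.7) / (1.8 + 76×0.12) = 0.184 mA.
I_C = β·I_B = 75×0.184 = 13.8 mA, and I_E = (β+1)I_B = 13.9 mA.
V_CE = V_CC − I_C·R_C − I_E·R_E = 15 − 13.8×0.68 − 13.9×0.12 = 3.97 V.
V_CE = 3.97 V > 0.2 V confirms active-region operation.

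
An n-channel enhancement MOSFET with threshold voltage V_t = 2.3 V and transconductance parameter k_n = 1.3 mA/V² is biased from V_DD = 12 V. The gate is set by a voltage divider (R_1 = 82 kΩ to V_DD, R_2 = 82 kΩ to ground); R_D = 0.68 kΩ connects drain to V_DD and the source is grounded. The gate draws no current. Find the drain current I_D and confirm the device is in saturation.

I_D ≈ 8.9 mA

V_G = V_DD·R_2/(R_1+R_2) = 12×82/164 = 6 V. With the source grounded, V_GS = V_G = 6 V.
Assume saturation: I_D = (k_n/2)(V_GS − V_t)² = (1.3/2)×(6 − 2.3)² = 0.65×3.7² = 8.9 mA.
V_DS = V_DD − I_D·R_D = 12 − 8.9×0.68 = 5.95 V.
Saturation requires V_DS ≥ V_GS − V_t = 3.7 V; 5.95 ≥ 3.7 ✓.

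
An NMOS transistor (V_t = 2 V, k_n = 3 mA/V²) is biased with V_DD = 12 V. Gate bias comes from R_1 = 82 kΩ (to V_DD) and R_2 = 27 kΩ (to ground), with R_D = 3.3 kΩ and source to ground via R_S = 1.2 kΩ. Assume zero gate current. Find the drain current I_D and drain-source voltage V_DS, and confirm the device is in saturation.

I_D ≈ 0.39 mA, V_DS ≈ 10 V

V_G = V_DD·R_2/(R_1+R_2) = 12×27/109 = 2.97 V.
Assume saturation: I_D = (k_n/2)(V_GS − V_t)² with V_GS = V_G − I_D·R_S = 2.97 − 1.2·I_D.
Substituting gives 2.16·I_D² − 4.5·I_D + 1.42 = 0, with roots I_D = 0.387 or 1.7 mA.
The root I_D = 1.7 mA gives V_GS = 0.936 V ≤ V_t, so take I_D = 0.387 mA.
Then V_GS = 2.51 V and V_DS = V_DD − I_D(R_D+R_S) = 12 − 0.387×4.5 = 10.3 V.
Saturation requires V_DS ≥ V_GS − V_t = 0.508 V; 10.3 ≥ 0.508 ✓.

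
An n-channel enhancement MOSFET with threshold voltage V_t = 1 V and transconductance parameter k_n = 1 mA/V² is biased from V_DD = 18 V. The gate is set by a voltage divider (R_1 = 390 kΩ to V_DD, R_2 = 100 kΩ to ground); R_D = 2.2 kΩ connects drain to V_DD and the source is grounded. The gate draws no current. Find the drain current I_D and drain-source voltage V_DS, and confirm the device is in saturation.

I_D ≈ 3.6 mA, V_DS ≈ 10 V

V_G = V_DD·R_2/(R_1+R_2) = 18×100/490 = 3.67 V. With the source grounded, V_GS = V_G = 3.67 V.
Assume saturation: I_D = (k_n/2)(V_GS − V_t)² = (1/2)×(3.67 − 1)² = 0.5×2.67² = 3.57 mA.
V_DS = V_DD − I_D·R_D = 18 − 3.57×2.2 = 10.1 V.
Saturation requires V_DS ≥ V_GS − V_t = 2.67 V; 10.1 ≥ 2.67 ✓.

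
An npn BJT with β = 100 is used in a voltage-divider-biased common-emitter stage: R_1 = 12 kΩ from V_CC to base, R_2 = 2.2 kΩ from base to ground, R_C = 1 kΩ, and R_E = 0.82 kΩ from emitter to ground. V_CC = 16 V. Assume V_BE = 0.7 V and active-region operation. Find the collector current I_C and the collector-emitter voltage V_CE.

Thevenize the base divider: V_Th = V_CC·R_2/(R_1+R_2) = 16×2.2/14.2 = 2.48 V, R_Th = R_1‖R_2 = 1.86 kΩ.
Base-emitter loop: V_Th = I_B·R_Th + V_BE + (β+1)I_B·R_E, so I_B = (2.48 − 0.7) / (1.86 + 101×0.82) = 0.021 mA.
I_C = β·I_B = 100×0.021 = 2.1 mA, and I_E = (β+1)I_B = 2.12 mA.
V_CE = V_CC − I_C·R_C − I_E·R_E = 16 − 2.1×1 − 2.12×0.82 = 12.2 V.
V_CE = 12.2 V > 0.2 V confirms active-region operation.

I_C ≈ 2.1 mA, V_CE ≈ 12 V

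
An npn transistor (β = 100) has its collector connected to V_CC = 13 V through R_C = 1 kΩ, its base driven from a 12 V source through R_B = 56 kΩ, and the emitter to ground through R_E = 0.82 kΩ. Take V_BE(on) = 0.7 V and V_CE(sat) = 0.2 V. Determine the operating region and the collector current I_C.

Assume active: I_B = (12 − 0.7)/(56 + 101×0.82) = 0.0814 mA, I_C = β·I_B = 8.14 mA.
Then V_CE = 13 − 8.14×1 − 8.22×0.82 = -1.88 V < 0.2 V — the active assumption fails.
Re-solve with V_CE = 0.2 V. KCL at the emitter: V_E/R_E = (V_BB−0.7−V_E)/R_B + (V_CC−0.2−V_E)/R_C, giving V_E = 5.81 V.
I_C = (V_CC − 0.2 − V_E)/R_C = (12.8 − 5.81)/1 = 6.99 mA.
Check: I_B = (11.3 − 5.81)/56 = 0.098 mA, and β·I_B = 9.8 mA > I_C, confirming saturation.

saturation; I_C ≈ 7 mA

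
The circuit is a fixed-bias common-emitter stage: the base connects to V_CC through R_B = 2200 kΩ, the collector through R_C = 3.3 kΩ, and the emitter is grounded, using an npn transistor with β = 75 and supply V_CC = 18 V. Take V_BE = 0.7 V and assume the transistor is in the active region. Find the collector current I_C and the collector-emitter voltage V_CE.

I_C ≈ 0.59 mA, V_CE ≈ 16 V

Base loop: V_CC = I_B·R_B + V_BE, so I_B = (18 − 0.7)/2200 kΩ = 0.00786 mA.
In the active region I_C = β·I_B = 75 × 0.00786 = 0.59 mA.
Collector loop: V_CE = V_CC − I_C·R_C = 18 − 0.59×3.3 = 16.1 V.
Since V_CE = 16.1 V > V_CE(sat) ≈ 0.2 V, the transistor is in the active region as assumed.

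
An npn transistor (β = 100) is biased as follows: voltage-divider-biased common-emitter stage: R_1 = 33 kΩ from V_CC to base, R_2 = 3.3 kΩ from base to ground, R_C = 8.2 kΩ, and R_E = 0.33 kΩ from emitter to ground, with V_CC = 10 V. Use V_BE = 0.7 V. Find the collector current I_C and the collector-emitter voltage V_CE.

I_C ≈ 0.58 mA, V_CE ≈ 5.1 V

Thevenize the base divider: V_Th = V_CC·R_2/(R_1+R_2) = 10×3.3/36.3 = 0.909 V, R_Th = R_1‖R_2 = 3 kΩ.
Base-emitter loop: V_Th = I_B·R_Th + V_BE + (β+1)I_B·R_E, so I_B = (0.909 − 0.7) / (3 + 101×0.33) = 0.00576 mA.
I_C = β·I_B = 100×0.00576 = 0.576 mA, and I_E = (β+1)I_B = 0.581 mA.
V_CE = V_CC − I_C·R_C − I_E·R_E = 10 − 0.576×8.2 − 0.581×0.33 = 5.09 V.
V_CE = 5.09 V > 0.2 V confirms active-region operation.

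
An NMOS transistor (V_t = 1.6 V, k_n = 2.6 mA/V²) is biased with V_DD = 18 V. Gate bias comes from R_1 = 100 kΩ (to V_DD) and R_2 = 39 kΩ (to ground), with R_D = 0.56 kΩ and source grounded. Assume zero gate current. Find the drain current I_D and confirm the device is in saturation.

I_D ≈ 15 mA

V_G = V_DD·R_2/(R_1+R_2) = 18×39/139 = 5.05 V. With the source grounded, V_GS = V_G = 5.05 V.
Assume saturation: I_D = (k_n/2)(V_GS − V_t)² = (2.6/2)×(5.05 − 1.6)² = 1.3×3.45² = 15.5 mA.
V_DS = V_DD − I_D·R_D = 18 − 15.5×0.56 = 9.33 V.
Saturation requires V_DS ≥ V_GS − V_t = 3.45 V; 9.33 ≥ 3.45 ✓.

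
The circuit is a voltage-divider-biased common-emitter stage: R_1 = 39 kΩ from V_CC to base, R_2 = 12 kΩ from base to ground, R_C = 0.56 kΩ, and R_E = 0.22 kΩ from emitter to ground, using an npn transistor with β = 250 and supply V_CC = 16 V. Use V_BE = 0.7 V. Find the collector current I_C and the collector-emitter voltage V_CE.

Thevenize the base divider: V_Th = V_CC·R_2/(R_1+R_2) = 16×12/51 = 3.76 V, R_Th = R_1‖R_2 = 9.18 kΩ.
Base-emitter loop: V_Th = I_B·R_Th + V_BE + (β+1)I_B·R_E, so I_B = (3.76 − 0.7) / (9.18 + 251×0.22) = 0.0476 mA.
I_C = β·I_B = 250×0.0476 = 11.9 mA, and I_E = (β+1)I_B = 11.9 mA.
V_CE = V_CC − I_C·R_C − I_E·R_E = 16 − 11.9×0.56 − 11.9×0.22 = 6.71 V.
V_CE = 6.71 V > 0.2 V confirms active-region operation.

I_C ≈ 12 mA, V_CE ≈ 6.7 V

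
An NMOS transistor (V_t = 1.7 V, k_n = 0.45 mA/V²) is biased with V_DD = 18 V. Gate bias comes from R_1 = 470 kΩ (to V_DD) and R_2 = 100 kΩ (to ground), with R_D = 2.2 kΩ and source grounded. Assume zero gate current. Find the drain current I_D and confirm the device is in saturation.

I_D ≈ 0.48 mA

V_G = V_DD·R_2/(R_1+R_2) = 18×100/570 = 3.16 V. With the source grounded, V_GS = V_G = 3.16 V.
Assume saturation: I_D = (k_n/2)(V_GS − V_t)² = (0.45/2)×(3.16 − 1.7)² = 0.225×1.46² = 0.478 mA.
V_DS = V_DD − I_D·R_D = 18 − 0.478×2.2 = 16.9 V.
Saturation requires V_DS ≥ V_GS − V_t = 1.46 V; 16.9 ≥ 1.46 ✓.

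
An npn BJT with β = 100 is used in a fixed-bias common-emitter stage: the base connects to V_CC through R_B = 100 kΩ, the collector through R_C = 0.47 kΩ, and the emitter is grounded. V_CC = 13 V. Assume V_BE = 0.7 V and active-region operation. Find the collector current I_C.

Base loop: V_CC = I_B·R_B + V_BE, so I_B = (13 − 0.7)/100 kΩ = 0.123 mA.
In the active region I_C = β·I_B = 100 × 0.123 = 12.3 mA.
Collector loop: V_CE = V_CC − I_C·R_C = 13 − 12.3×0.47 = 7.22 V.
Since V_CE = 7.22 V > V_CE(sat) ≈ 0.2 V, the transistor is in the active region as assumed.

I_C ≈ 12 mA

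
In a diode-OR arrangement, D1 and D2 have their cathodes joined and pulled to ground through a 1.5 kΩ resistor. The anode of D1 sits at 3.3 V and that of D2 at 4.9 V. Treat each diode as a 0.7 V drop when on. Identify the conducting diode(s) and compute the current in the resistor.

Assume both conduct. Then node N would need to be at both 3.3−0.7 = 2.6 V and 4.9−0.7 = 4.2 V, which is impossible.
Assume only D2 conducts: V_N = 4.9 − 0.7 = 4.2 V, so I_R = 4.2/1.5 = 2.8 mA.
Check D1: its anode-to-cathode voltage is 3.3 − 4.2 = -0.9 V < 0.7 V, so it is off. The assumption is consistent.

Only D2 conducts; I_R ≈ 2.8 mA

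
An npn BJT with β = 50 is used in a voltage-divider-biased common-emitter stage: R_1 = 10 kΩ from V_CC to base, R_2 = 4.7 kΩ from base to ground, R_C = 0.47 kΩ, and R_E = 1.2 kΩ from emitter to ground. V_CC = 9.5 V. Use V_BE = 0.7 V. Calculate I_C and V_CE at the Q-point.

I_C ≈ 1.8 mA, V_CE ≈ 6.4 V

Thevenize the base divider: V_Th = V_CC·R_2/(R_1+R_2) = 9.5×4.7/14.7 = 3.04 V, R_Th = R_1‖R_2 = 3.2 kΩ.
Base-emitter loop: V_Th = I_B·R_Th + V_BE + (β+1)I_B·R_E, so I_B = (3.04 − 0.7) / (3.2 + 51×1.2) = 0.0363 mA.
I_C = β·I_B = 50×0.0363 = 1.81 mA, and I_E = (β+1)I_B = 1.85 mA.
V_CE = V_CC − I_C·R_C − I_E·R_E = 9.5 − 1.81×0.47 − 1.85×1.2 = 6.43 V.
V_CE = 6.43 V > 0.2 V confirms active-region operation.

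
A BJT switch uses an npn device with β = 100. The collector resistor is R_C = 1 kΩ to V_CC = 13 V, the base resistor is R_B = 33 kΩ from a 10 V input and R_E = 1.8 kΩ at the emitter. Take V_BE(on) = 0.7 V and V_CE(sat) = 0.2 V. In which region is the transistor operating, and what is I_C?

Assume active. Base-emitter loop: I_B = (V_BB − V_BE)/(R_B + (β+1)R_E) = (10 − 0.7)/(33 + 101×1.8) = 0.0433 mA.
I_C = β·I_B = 100×0.0433 = 4.33 mA.
V_CE = V_CC − I_C·R_C − I_E·R_E = 13 − 4.33×1 − 4.37×1.8 = 0.799 V > V_CE(sat), so the active-region assumption holds.

active; I_C ≈ 4.3 mA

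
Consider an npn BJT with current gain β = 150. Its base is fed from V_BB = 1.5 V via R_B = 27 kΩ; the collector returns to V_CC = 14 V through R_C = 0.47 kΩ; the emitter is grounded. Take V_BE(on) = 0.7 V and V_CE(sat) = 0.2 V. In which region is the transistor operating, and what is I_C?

Assume active. Base-emitter loop: I_B = (V_BB − V_BE)/R_B = (1.5 − 0.7)/27 = 0.0296 mA.
I_C = β·I_B = 150×0.0296 = 4.44 mA.
V_CE = V_CC − I_C·R_C = 14 − 4.44×0.47 = 11.9 V > V_CE(sat), so the active-region assumption holds.

active; I_C ≈ 4.4 mA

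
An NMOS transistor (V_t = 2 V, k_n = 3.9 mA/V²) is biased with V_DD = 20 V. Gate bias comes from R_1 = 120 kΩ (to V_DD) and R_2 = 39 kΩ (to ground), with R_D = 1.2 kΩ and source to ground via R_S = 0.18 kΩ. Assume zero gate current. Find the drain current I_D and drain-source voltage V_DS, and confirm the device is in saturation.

I_D ≈ 6.2 mA, V_DS ≈ 11 V

V_G = V_DD·R_2/(R_1+R_2) = 20×39/159 = 4.91 V.
Assume saturation: I_D = (k_n/2)(V_GS − V_t)² with V_GS = V_G − I_D·R_S = 4.91 − 0.18·I_D.
Substituting gives 0.0632·I_D² − 3.04·I_D + 16.5 = 0, with roots I_D = 6.22 or 41.9 mA.
The root I_D = 41.9 mA gives V_GS = -2.64 V ≤ V_t, so take I_D = 6.22 mA.
Then V_GS = 3.79 V and V_DS = V_DD − I_D(R_D+R_S) = 20 − 6.22×1.38 = 11.4 V.
Saturation requires V_DS ≥ V_GS − V_t = 1.79 V; 11.4 ≥ 1.79 ✓.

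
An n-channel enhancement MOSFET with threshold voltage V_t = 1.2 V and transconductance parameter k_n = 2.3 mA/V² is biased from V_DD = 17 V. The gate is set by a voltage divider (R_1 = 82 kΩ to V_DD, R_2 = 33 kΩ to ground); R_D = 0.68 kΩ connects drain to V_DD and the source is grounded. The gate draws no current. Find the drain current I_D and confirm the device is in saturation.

I_D ≈ 16 mA

V_G = V_DD·R_2/(R_1+R_2) = 17×33/115 = 4.88 V. With the source grounded, V_GS = V_G = 4.88 V.
Assume saturation: I_D = (k_n/2)(V_GS − V_t)² = (2.3/2)×(4.88 − 1.2)² = 1.15×3.68² = 15.6 mA.
V_DS = V_DD − I_D·R_D = 17 − 15.6×0.68 = 6.42 V.
Saturation requires V_DS ≥ V_GS − V_t = 3.68 V; 6.42 ≥ 3.68 ✓.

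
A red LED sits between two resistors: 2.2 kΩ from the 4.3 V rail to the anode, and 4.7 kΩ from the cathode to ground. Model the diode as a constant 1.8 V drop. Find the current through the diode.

The two resistors are in series with the diode, so KVL gives 4.3 = I·2.2 + 1.8 + I·4.7.
I = (4.3 − 1.8) / (2.2 + 4.7) kΩ = 2.5 / 6.9 = 0.362 mA.

I ≈ 0.36 mA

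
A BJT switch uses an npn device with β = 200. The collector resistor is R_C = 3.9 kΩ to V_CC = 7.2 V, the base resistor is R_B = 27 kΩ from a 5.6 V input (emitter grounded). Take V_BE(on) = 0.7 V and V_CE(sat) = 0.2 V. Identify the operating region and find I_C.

Assume active: I_B = (5.6 − 0.7)/27 = 0.181 mA, giving I_C = β·I_B = 36.3 mA.
But then V_CE = 7.2 − 36.3×3.9 = -134 V < V_CE(sat) = 0.2 V — impossible in the active region.
So the transistor is saturated. With V_CE = 0.2 V, I_C = (V_CC − 0.2)/R_C = 7/3.9 = 1.79 mA.
Check: β·I_B = 36.3 mA > I_C = 1.79 mA, confirming saturation.

saturation; I_C ≈ 1.8 mA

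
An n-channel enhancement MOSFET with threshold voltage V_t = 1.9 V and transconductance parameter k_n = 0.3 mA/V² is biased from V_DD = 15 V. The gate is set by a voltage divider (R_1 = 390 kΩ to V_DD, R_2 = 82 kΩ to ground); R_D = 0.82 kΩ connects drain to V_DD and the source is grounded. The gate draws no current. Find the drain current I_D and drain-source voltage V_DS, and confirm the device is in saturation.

I_D ≈ 0.075 mA, V_DS ≈ 15 V

V_G = V_DD·R_2/(R_1+R_2) = 15×82/472 = 2.61 V. With the source grounded, V_GS = V_G = 2.61 V.
Assume saturation: I_D = (k_n/2)(V_GS − V_t)² = (0.3/2)×(2.61 − 1.9)² = 0.15×0.706² = 0.0748 mA.
V_DS = V_DD − I_D·R_D = 15 − 0.0748×0.82 = 14.9 V.
Saturation requires V_DS ≥ V_GS − V_t = 0.706 V; 14.9 ≥ 0.706 ✓.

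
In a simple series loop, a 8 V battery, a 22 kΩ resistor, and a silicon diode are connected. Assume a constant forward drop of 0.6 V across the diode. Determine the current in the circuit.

KVL around the loop: 8 = V_D + I·R = 0.6 + I × 22 kΩ.
So I = (8 − 0.6) / 22 kΩ = 7.4 / 22 = 0.336 mA.

I ≈ 0.34 mA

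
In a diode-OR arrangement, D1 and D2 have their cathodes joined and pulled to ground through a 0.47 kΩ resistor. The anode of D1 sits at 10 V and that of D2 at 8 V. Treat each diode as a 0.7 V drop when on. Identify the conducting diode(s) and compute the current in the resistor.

Only D1 conducts; I_R ≈ 20 mA

Assume both conduct. Then node N would need to be at both 10−0.7 = 9.3 V and 8−0.7 = 7.3 V, which is impossible.
Assume only D1 conducts: V_N = 10 − 0.7 = 9.3 V, so I_R = 9.3/0.47 = 19.8 mA.
Check D2: its anode-to-cathode voltage is 8 − 9.3 = -1.3 V < 0.7 V, so it is off. The assumption is consistent.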